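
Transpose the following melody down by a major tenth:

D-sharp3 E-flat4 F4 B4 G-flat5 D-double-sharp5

B1 Cb3 Db3 G3 Ebb4 B#3

D#3 to B1
Eb4 to Cb3
F4 to Db3
B4 to G3
Gb5 to Ebb4
D##5 to B#3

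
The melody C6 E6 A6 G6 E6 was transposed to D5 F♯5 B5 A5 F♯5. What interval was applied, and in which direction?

Take the first pair: C6 → D5. C to D spans 7 letter names, so the interval is some kind of seventh.
D5 to C6 is 10 semitones, which makes it a minor seventh; the second version is lower, so the direction is down.
Checking another pair — E6 → F#5 — gives the same interval.

down a minor seventh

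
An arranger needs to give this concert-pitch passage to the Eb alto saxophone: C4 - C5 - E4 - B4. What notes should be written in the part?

A4 A5 C#5 G#5

Written C4 sounds as Eb3 on the Eb alto saxophone, so concert pitches are written a major sixth up.
C4 -> A4
C5 -> A5
E4 -> C#5
B4 -> G#5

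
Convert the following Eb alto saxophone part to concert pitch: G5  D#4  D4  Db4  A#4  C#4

Bb4 F#3 F3 Fb3 C#4 E3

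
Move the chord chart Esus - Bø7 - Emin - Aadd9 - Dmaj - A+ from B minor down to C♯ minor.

F#sus C#ø7 F#min Badd9 Emaj B+

B minor down to C♯ minor is a minor seventh; each chord root moves by that interval while the quality stays the same.
Esus: root E down a minor seventh → F#, giving F#sus.
Bø7: root B down a minor seventh → C#, giving C#ø7.
Emin: root E down a minor seventh → F#, giving F#min.
Aadd9: root A down a minor seventh → B, giving Badd9.
Dmaj: root D down a minor seventh → E, giving Emaj.
A+: root A down a minor seventh → B, giving B+.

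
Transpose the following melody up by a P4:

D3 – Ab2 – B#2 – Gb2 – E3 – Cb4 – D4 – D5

G3 Db3 E#3 Cb3 A3 Fb4 G4 G5

D3: a fourth up reaches G, and 5 semitones makes it G3.
A perfect fourth up from Ab2 gives Db3.
A perfect fourth up from B#2 gives E#3.
Gb2: a fourth up reaches C, and 5 semitones makes it Cb3.
A perfect fourth up from E3 gives A3.
Cb4: a fourth up reaches F, and 5 semitones makes it Fb4.
D4: a fourth up reaches G, and 5 semitones makes it G4.
D5 up a perfect fourth is G5.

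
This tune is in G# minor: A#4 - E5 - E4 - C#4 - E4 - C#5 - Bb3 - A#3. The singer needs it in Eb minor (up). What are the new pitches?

F5 Cb6 Cb5 Ab4 Cb5 Ab5 Gbb4 F4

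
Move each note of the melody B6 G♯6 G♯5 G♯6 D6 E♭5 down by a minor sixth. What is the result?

B6 to D#6
G#6 to B#5
G#5 to B#4
G#6 to B#5
D6 to F#5
Eb5 to G4

D#6 B#5 B#4 B#5 F#5 G4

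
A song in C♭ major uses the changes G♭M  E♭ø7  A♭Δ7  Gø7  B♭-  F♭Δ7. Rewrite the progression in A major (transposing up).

EM C#ø7 F#Δ7 E#ø7 G#- DΔ7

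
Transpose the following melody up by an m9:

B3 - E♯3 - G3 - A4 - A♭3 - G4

C5 F#4 Ab4 Bb5 Bbb4 Ab5

A minor ninth up from B3 gives C5.
A minor ninth up from E#3 gives F#4.
A minor ninth up from G3 gives Ab4.
A minor ninth up from A4 gives Bb5.
A minor ninth up from Ab3 gives Bbb4.
G4 up a minor ninth is Ab5.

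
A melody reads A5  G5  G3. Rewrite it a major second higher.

A5 → B5
G5 → A5
G3 → A3

B5 A5 A3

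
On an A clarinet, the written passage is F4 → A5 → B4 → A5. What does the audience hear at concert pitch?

Written C4 on the A clarinet sounds as A3, a minor third lower; apply that shift to every note.
F4 -> D4
A5 -> F#5
B4 -> G#4
A5 -> F#5

D4 F#5 G#4 F#5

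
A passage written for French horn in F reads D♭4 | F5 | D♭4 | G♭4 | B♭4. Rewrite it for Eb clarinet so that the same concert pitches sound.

Eb3 G4 Eb3 Ab3 C4

First find concert pitch: the French horn in F sounds a perfect fifth below written, so D♭4 F5 D♭4 G♭4 B♭4 sounds Gb3 Bb4 Gb3 Cb4 Eb4.
Then write for Eb clarinet: it sounds a minor third above written, so the part must be a minor third below concert.
Gb3 → Eb3
Bb4 → G4
Gb3 → Eb3
Cb4 → Ab3
Eb4 → C4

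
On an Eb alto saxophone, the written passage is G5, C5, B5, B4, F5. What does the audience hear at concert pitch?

The Eb alto saxophone sounds a major sixth below written, so transpose each written note down a major sixth.
G5 → Bb4
C5 → Eb4
B5 → D5
B4 → D4
F5 → Ab4

Bb4 Eb4 D5 D4 Ab4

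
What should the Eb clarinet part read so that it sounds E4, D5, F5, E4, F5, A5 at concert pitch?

The Eb clarinet sounds a minor third above written, so the written part must be a minor third below concert — transpose each note down.
E4 becomes C#4
D5 becomes B4
F5 becomes D5
E4 becomes C#4
F5 becomes D5
A5 becomes F#5

C#4 B4 D5 C#4 D5 F#5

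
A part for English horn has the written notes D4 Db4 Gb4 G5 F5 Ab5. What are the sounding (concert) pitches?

G3 Gb3 Cb4 C5 Bb4 Db5

The English horn sounds a perfect fifth below written, so transpose each written note down a perfect fifth.
D4 to G3
Db4 to Gb3
Gb4 to Cb4
G5 to C5
F5 to Bb4
Ab5 to Db5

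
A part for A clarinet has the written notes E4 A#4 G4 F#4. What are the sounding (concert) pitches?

C#4 F##4 E4 D#4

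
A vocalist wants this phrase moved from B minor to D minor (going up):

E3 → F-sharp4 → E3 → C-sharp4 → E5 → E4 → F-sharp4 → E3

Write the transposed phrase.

G3 A4 G3 E4 G5 G4 A4 G3

From B up to D is a minor third; apply that to each pitch.
E3 -> G3
F#4 -> A4
E3 -> G3
C#4 -> E4
E5 -> G5
E4 -> G4
F#4 -> A4
E3 -> G3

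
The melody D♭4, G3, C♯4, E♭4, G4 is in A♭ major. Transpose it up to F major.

Bb4 E4 A#4 C5 E5

A♭ major to F major up is a major sixth, so every note moves up by that interval.
Db4 gives Bb4
G3 gives E4
C#4 gives A#4
Eb4 gives C5
G4 gives E5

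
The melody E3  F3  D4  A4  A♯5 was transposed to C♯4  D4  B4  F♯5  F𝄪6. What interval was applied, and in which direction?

Take the first pair: E3 → C#4. E to C spans 6 letter names, so the interval is some kind of sixth.
E3 to C#4 is 9 semitones, which makes it a major sixth; the second version is higher, so the direction is up.
Checking another pair — A#5 → F##6 — gives the same interval.

up a major sixth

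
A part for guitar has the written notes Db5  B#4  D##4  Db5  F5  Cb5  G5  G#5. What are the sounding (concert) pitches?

The guitar sounds a perfect octave below written, so transpose each written note down a perfect octave.
Db5 → Db4
B#4 → B#3
D##4 → D##3
Db5 → Db4
F5 → F4
Cb5 → Cb4
G5 → G4
G#5 → G#4

Db4 B#3 D##3 Db4 F4 Cb4 G4 G#4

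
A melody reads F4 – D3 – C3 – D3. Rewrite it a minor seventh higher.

F4 to Eb5
D3 to C4
C3 to Bb3
D3 to C4

Eb5 C4 Bb3 C4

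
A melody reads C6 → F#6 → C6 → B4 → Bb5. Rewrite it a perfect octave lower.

C5 F#5 C5 B3 Bb4

C6 -> C5
F#6 -> F#5
C6 -> C5
B4 -> B3
Bb5 -> Bb4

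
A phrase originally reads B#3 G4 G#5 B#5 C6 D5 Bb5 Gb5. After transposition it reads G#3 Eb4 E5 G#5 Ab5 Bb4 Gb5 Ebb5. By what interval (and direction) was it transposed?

down a major third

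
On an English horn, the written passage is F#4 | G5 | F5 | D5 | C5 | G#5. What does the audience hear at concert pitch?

B3 C5 Bb4 G4 F4 C#5

The English horn sounds a perfect fifth below written, so transpose each written note down a perfect fifth.
F#4 to B3
G5 to C5
F5 to Bb4
D5 to G4
C5 to F4
G#5 to C#5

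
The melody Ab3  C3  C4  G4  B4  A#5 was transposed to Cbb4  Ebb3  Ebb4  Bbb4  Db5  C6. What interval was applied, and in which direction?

Take the first pair: Ab3 → Cbb4. A to C spans 3 letter names, so the interval is some kind of third.
Ab3 to Cbb4 is 2 semitones, which makes it a diminished third; the second version is higher, so the direction is up.
Checking another pair — A#5 → C6 — gives the same interval.

up a diminished third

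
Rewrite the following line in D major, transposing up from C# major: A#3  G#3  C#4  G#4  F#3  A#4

B3 A3 D4 A4 G3 B4

From C# up to D is a minor second; apply that to each pitch.
A#3 -> B3
G#3 -> A3
C#4 -> D4
G#4 -> A4
F#3 -> G3
A#4 -> B4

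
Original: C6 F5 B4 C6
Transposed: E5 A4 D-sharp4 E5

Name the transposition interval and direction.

down a minor sixth

Take the first pair: C6 → E5. C to E spans 6 letter names, so the interval is some kind of sixth.
E5 to C6 is 8 semitones, which makes it a minor sixth; the second version is lower, so the direction is down.
Checking another pair — C6 → E5 — gives the same interval.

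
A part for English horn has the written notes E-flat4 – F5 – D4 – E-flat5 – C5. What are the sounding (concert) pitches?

Ab3 Bb4 G3 Ab4 F4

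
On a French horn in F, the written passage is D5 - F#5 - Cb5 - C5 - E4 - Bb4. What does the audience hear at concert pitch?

G4 B4 Fb4 F4 A3 Eb4

The French horn in F sounds a perfect fifth below written, so transpose each written note down a perfect fifth.
D5 to G4
F#5 to B4
Cb5 to Fb4
C5 to F4
E4 to A3
Bb4 to Eb4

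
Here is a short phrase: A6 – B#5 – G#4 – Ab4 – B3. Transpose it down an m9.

G#5 A##4 F##3 G3 A#2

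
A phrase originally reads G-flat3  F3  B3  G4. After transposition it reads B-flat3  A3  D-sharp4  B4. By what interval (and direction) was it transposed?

Take the first pair: Gb3 → Bb3. G to B spans 3 letter names, so the interval is some kind of third.
Gb3 to Bb3 is 4 semitones, which makes it a major third; the second version is higher, so the direction is up.
Checking another pair — G4 → B4 — gives the same interval.

up a major third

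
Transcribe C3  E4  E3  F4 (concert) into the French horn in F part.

G3 B4 B3 C5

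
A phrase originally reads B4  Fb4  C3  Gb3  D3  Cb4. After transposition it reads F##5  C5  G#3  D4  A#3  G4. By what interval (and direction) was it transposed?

From B4 to F##5 is 5 letter names — a fifth of some quality.
B4 to F##5 is 8 semitones, which makes it an augmented fifth; the second version is higher, so the direction is up.
Checking another pair — Cb4 → G4 — gives the same interval.

up an augmented fifth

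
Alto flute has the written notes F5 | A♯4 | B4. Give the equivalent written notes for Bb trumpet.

D5 F##4 G#4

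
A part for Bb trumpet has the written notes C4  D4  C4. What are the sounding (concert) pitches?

Bb3 C4 Bb3

Written C4 on the Bb trumpet sounds as Bb3, a major second lower; apply that shift to every note.
C4 becomes Bb3
D4 becomes C4
C4 becomes Bb3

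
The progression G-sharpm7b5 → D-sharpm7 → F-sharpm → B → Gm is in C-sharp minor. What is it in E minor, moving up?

Bm7b5 F#m7 Am D Bbm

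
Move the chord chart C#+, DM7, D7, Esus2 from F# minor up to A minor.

E+ FM7 F7 Gsus2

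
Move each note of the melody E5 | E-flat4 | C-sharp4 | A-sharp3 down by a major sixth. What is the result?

E5 → G4
Eb4 → Gb3
C#4 → E3
A#3 → C#3

G4 Gb3 E3 C#3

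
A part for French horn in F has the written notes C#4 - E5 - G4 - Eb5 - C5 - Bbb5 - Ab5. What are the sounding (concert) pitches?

Written C4 on the French horn in F sounds as F3, a perfect fifth lower; apply that shift to every note.
C#4 -> F#3
E5 -> A4
G4 -> C4
Eb5 -> Ab4
C5 -> F4
Bbb5 -> Ebb5
Ab5 -> Db5

F#3 A4 C4 Ab4 F4 Ebb5 Db5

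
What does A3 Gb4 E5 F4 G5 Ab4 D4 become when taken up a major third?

C#4 Bb4 G#5 A4 B5 C5 F#4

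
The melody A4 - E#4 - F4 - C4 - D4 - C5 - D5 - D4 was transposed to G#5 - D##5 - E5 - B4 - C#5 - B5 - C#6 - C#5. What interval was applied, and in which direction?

up a major seventh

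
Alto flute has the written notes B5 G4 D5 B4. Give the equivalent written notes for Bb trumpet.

First find concert pitch: the alto flute sounds a perfect fourth below written, so B5 G4 D5 B4 sounds F#5 D4 A4 F#4.
Then write for Bb trumpet: it sounds a major second below written, so the part must be a major second above concert.
F#5 → G#5
D4 → E4
A4 → B4
F#4 → G#4

G#5 E4 B4 G#4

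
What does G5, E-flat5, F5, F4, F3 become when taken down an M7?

Ab4 Fb4 Gb4 Gb3 Gb2

A major seventh down from G5 gives Ab4.
Eb5 down a major seventh is Fb4.
A major seventh down from F5 gives Gb4.
A major seventh down from F4 gives Gb3.
F3 down a major seventh is Gb2.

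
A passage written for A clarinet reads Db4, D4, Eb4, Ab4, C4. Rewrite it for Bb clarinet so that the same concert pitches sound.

C4 C#4 D4 G4 B3

First find concert pitch: the A clarinet sounds a minor third below written, so Db4 D4 Eb4 Ab4 C4 sounds Bb3 B3 C4 F4 A3.
Then write for Bb clarinet: it sounds a major second below written, so the part must be a major second above concert.
Bb3 → C4
B3 → C#4
C4 → D4
F4 → G4
A3 → B3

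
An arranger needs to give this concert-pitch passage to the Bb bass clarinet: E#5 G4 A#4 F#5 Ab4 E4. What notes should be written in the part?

Written C4 sounds as Bb2 on the Bb bass clarinet, so concert pitches are written a major ninth up.
E#5 to F##6
G4 to A5
A#4 to B#5
F#5 to G#6
Ab4 to Bb5
E4 to F#5

F##6 A5 B#5 G#6 Bb5 F#5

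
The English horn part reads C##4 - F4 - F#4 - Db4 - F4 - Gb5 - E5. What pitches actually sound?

Written C4 on the English horn sounds as F3, a perfect fifth lower; apply that shift to every note.
C##4 -> F##3
F4 -> Bb3
F#4 -> B3
Db4 -> Gb3
F4 -> Bb3
Gb5 -> Cb5
E5 -> A4

F##3 Bb3 B3 Gb3 Bb3 Cb5 A4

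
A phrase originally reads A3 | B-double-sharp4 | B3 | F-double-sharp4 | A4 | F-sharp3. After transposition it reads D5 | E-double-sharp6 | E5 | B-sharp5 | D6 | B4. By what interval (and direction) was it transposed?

From A3 to D5 is 11 letter names — an eleventh of some quality.
A3 to D5 is 17 semitones, which makes it a perfect eleventh; the second version is higher, so the direction is up.
Checking another pair — F#3 → B4 — gives the same interval.

up a perfect eleventh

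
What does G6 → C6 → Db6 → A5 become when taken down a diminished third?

E#6 A#5 B5 F##5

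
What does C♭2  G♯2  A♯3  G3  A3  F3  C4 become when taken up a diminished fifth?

A diminished fifth up from Cb2 gives Gbb2.
A diminished fifth up from G#2 gives D3.
A#3 up a diminished fifth is E4.
G3: a fifth up reaches D, and 6 semitones makes it Db4.
A3 up a diminished fifth is Eb4.
A diminished fifth up from F3 gives Cb4.
C4: a fifth up reaches G, and 6 semitones makes it Gb4.

Gbb2 D3 E4 Db4 Eb4 Cb4 Gb4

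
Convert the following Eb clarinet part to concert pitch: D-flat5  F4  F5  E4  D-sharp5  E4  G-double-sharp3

The Eb clarinet sounds a minor third above written, so transpose each written note up a minor third.
Db5 -> Fb5
F4 -> Ab4
F5 -> Ab5
E4 -> G4
D#5 -> F#5
E4 -> G4
G##3 -> B#3

Fb5 Ab4 Ab5 G4 F#5 G4 B#3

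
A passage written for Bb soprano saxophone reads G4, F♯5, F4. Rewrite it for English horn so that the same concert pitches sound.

C5 B5 Bb4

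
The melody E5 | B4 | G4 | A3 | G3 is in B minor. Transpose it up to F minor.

B minor to F minor up is a diminished fifth, so every note moves up by that interval.
E5 to Bb5
B4 to F5
G4 to Db5
A3 to Eb4
G3 to Db4

Bb5 F5 Db5 Eb4 Db4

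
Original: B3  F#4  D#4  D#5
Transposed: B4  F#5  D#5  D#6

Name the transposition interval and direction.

up a perfect octave

Take the first pair: B3 → B4. B to B spans 8 letter names, so the interval is some kind of octave.
B3 to B4 is 12 semitones, which makes it a perfect octave; the second version is higher, so the direction is up.
Checking another pair — D#5 → D#6 — gives the same interval.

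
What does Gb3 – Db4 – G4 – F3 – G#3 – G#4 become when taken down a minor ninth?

F2 C3 F#3 E2 F##2 F##3

Gb3 becomes F2
Db4 becomes C3
G4 becomes F#3
F3 becomes E2
G#3 becomes F##2
G#4 becomes F##3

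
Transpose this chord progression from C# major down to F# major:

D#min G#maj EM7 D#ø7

C# major down to F# major is a perfect fifth; each chord root moves by that interval while the quality stays the same.
D#min: root D# down a perfect fifth → G#, giving G#min.
G#maj: root G# down a perfect fifth → C#, giving C#maj.
EM7: root E down a perfect fifth → A, giving AM7.
D#ø7: root D# down a perfect fifth → G#, giving G#ø7.

G#min C#maj AM7 G#ø7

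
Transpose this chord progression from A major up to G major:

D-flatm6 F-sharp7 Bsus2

A major up to G major is a minor seventh; each chord root moves by that interval while the quality stays the same.
D-flatm6: root D-flat up a minor seventh → Cb, giving Cbm6.
F-sharp7: root F-sharp up a minor seventh → E, giving E7.
Bsus2: root B up a minor seventh → A, giving Asus2.

Cbm6 E7 Asus2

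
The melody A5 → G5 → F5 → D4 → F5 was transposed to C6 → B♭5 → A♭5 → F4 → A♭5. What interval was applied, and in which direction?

up a minor third

Take the first pair: A5 → C6. A to C spans 3 letter names, so the interval is some kind of third.
A5 to C6 is 3 semitones, which makes it a minor third; the second version is higher, so the direction is up.
Checking another pair — F5 → Ab5 — gives the same interval.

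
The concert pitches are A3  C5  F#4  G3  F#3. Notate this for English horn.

E4 G5 C#5 D4 C#4

The English horn sounds a perfect fifth below written, so the written part must be a perfect fifth above concert — transpose each note up.
A3 becomes E4
C5 becomes G5
F#4 becomes C#5
G3 becomes D4
F#3 becomes C#4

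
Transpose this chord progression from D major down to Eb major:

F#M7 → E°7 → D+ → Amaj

D major down to Eb major is a major seventh; each chord root moves by that interval while the quality stays the same.
F#M7: root F# down a major seventh → G, giving GM7.
E°7: root E down a major seventh → F, giving F°7.
D+: root D down a major seventh → Eb, giving Eb+.
Amaj: root A down a major seventh → Bb, giving Bbmaj.

GM7 F°7 Eb+ Bbmaj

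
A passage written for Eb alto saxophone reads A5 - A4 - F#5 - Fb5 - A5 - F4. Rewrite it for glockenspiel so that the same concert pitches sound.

C3 C2 A2 Abb2 C3 Ab1

First find concert pitch: the Eb alto saxophone sounds a major sixth below written, so A5 A4 F#5 Fb5 A5 F4 sounds C5 C4 A4 Abb4 C5 Ab3.
Then write for glockenspiel: it sounds a perfect fifteenth above written, so the part must be a perfect fifteenth below concert.
C5 → C3
C4 → C2
A4 → A2
Abb4 → Abb2
C5 → C3
Ab3 → Ab1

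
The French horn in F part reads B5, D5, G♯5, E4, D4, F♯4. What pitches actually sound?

E5 G4 C#5 A3 G3 B3

Written C4 on the French horn in F sounds as F3, a perfect fifth lower; apply that shift to every note.
B5 gives E5
D5 gives G4
G#5 gives C#5
E4 gives A3
D4 gives G3
F#4 gives B3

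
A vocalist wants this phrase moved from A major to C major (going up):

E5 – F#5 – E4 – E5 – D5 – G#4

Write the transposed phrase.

G5 A5 G4 G5 F5 B4

From A up to C is a minor third; apply that to each pitch.
E5 gives G5
F#5 gives A5
E4 gives G4
E5 gives G5
D5 gives F5
G#4 gives B4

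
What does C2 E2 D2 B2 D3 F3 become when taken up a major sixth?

A2 C#3 B2 G#3 B3 D4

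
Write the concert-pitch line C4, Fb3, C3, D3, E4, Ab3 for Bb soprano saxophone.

The Bb soprano saxophone sounds a major second below written, so the written part must be a major second above concert — transpose each note up.
C4 → D4
Fb3 → Gb3
C3 → D3
D3 → E3
E4 → F#4
Ab3 → Bb3

D4 Gb3 D3 E3 F#4 Bb3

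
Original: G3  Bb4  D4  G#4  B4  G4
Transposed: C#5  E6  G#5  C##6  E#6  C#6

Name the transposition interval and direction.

Take the first pair: G3 → C#5. G to C spans 11 letter names, so the interval is some kind of eleventh.
G3 to C#5 is 18 semitones, which makes it an augmented eleventh; the second version is higher, so the direction is up.
Checking another pair — G4 → C#6 — gives the same interval.

up an augmented eleventh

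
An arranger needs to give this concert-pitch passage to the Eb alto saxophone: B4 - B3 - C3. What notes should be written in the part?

The Eb alto saxophone sounds a major sixth below written, so the written part must be a major sixth above concert — transpose each note up.
B4 → G#5
B3 → G#4
C3 → A3

G#5 G#4 A3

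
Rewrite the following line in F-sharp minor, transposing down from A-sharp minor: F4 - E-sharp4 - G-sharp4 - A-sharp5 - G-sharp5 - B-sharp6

A-sharp minor to F-sharp minor down is a major third, so every note moves down by that interval.
F4 -> Db4
E#4 -> C#4
G#4 -> E4
A#5 -> F#5
G#5 -> E5
B#6 -> G#6

Db4 C#4 E4 F#5 E5 G#6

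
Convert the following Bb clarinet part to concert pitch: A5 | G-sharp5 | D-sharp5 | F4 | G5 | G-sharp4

G5 F#5 C#5 Eb4 F5 F#4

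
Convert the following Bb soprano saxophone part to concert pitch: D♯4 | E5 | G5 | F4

C#4 D5 F5 Eb4

The Bb soprano saxophone sounds a major second below written, so transpose each written note down a major second.
D#4 becomes C#4
E5 becomes D5
G5 becomes F5
F4 becomes Eb4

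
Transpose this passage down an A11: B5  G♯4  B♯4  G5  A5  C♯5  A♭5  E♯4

F4 D3 F#3 Db4 Eb4 G3 Ebb4 B2

An augmented eleventh down from B5 gives F4.
G#4 down an augmented eleventh is D3.
B#4 down an augmented eleventh is F#3.
G5 down an augmented eleventh is Db4.
An augmented eleventh down from A5 gives Eb4.
An augmented eleventh down from C#5 gives G3.
An augmented eleventh down from Ab5 gives Ebb4.
An augmented eleventh down from E#4 gives B2.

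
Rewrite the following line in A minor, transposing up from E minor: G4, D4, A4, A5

E minor to A minor up is a perfect fourth, so every note moves up by that interval.
G4 → C5
D4 → G4
A4 → D5
A5 → D6

C5 G4 D5 D6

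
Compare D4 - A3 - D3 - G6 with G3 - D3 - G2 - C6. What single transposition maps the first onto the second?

Take the first pair: D4 → G3. D to G spans 5 letter names, so the interval is some kind of fifth.
G3 to D4 is 7 semitones, which makes it a perfect fifth; the second version is lower, so the direction is down.
Checking another pair — G6 → C6 — gives the same interval.

down a perfect fifth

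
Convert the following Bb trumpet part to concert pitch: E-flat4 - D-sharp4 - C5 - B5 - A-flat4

Db4 C#4 Bb4 A5 Gb4

Written C4 on the Bb trumpet sounds as Bb3, a major second lower; apply that shift to every note.
Eb4 → Db4
D#4 → C#4
C5 → Bb4
B5 → A5
Ab4 → Gb4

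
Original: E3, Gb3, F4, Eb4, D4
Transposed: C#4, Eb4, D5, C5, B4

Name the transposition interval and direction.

Take the first pair: E3 → C#4. E to C spans 6 letter names, so the interval is some kind of sixth.
E3 to C#4 is 9 semitones, which makes it a major sixth; the second version is higher, so the direction is up.
Checking another pair — D4 → B4 — gives the same interval.

up a major sixth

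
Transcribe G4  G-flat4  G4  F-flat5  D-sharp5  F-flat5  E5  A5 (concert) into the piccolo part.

G3 Gb3 G3 Fb4 D#4 Fb4 E4 A4

Written C4 sounds as C5 on the piccolo, so concert pitches are written a perfect octave down.
G4 gives G3
Gb4 gives Gb3
G4 gives G3
Fb5 gives Fb4
D#5 gives D#4
Fb5 gives Fb4
E5 gives E4
A5 gives A4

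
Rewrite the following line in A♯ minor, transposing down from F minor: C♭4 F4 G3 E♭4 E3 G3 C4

F minor to A♯ minor down is a diminished sixth, so every note moves down by that interval.
Cb4 → E3
F4 → A#3
G3 → B#2
Eb4 → G#3
E3 → G##2
G3 → B#2
C4 → E#3

E3 A#3 B#2 G#3 G##2 B#2 E#3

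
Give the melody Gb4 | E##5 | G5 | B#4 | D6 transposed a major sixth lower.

Gb4 → Bbb3
E##5 → G##4
G5 → Bb4
B#4 → D#4
D6 → F5

Bbb3 G##4 Bb4 D#4 F5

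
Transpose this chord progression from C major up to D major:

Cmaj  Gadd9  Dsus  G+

Dmaj Aadd9 Esus A+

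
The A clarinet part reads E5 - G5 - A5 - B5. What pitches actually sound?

C#5 E5 F#5 G#5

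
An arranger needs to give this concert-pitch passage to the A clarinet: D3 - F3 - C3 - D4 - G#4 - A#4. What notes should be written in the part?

F3 Ab3 Eb3 F4 B4 C#5

The A clarinet sounds a minor third below written, so the written part must be a minor third above concert — transpose each note up.
D3 → F3
F3 → Ab3
C3 → Eb3
D4 → F4
G#4 → B4
A#4 → C#5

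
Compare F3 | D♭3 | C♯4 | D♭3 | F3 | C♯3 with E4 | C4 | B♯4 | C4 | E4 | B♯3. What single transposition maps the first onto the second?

up a major seventh

Take the first pair: F3 → E4. F to E spans 7 letter names, so the interval is some kind of seventh.
F3 to E4 is 11 semitones, which makes it a major seventh; the second version is higher, so the direction is up.
Checking another pair — C#3 → B#3 — gives the same interval.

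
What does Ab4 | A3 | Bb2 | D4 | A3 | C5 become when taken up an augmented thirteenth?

Ab4 -> F#6
A3 -> F##5
Bb2 -> G#4
D4 -> B#5
A3 -> F##5
C5 -> A#6

F#6 F##5 G#4 B#5 F##5 A#6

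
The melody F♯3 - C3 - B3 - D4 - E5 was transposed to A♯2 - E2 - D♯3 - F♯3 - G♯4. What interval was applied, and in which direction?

down a minor sixth

From F#3 to A#2 is 6 letter names — a sixth of some quality.
A#2 to F#3 is 8 semitones, which makes it a minor sixth; the second version is lower, so the direction is down.
Checking another pair — E5 → G#4 — gives the same interval.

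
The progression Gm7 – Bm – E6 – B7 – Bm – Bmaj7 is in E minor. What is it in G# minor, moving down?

Bm7 D#m G#6 D#7 D#m D#maj7

E minor down to G# minor is a minor sixth; each chord root moves by that interval while the quality stays the same.
Gm7: root G down a minor sixth → B, giving Bm7.
Bm: root B down a minor sixth → D#, giving D#m.
E6: root E down a minor sixth → G#, giving G#6.
B7: root B down a minor sixth → D#, giving D#7.
Bm: root B down a minor sixth → D#, giving D#m.
Bmaj7: root B down a minor sixth → D#, giving D#maj7.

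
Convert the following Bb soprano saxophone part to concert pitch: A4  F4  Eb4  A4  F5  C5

G4 Eb4 Db4 G4 Eb5 Bb4

Written C4 on the Bb soprano saxophone sounds as Bb3, a major second lower; apply that shift to every note.
A4 → G4
F4 → Eb4
Eb4 → Db4
A4 → G4
F5 → Eb5
C5 → Bb4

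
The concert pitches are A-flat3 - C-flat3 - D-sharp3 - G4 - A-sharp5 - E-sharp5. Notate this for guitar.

Ab4 Cb4 D#4 G5 A#6 E#6

Written C4 sounds as C3 on the guitar, so concert pitches are written a perfect octave up.
Ab3 to Ab4
Cb3 to Cb4
D#3 to D#4
G4 to G5
A#5 to A#6
E#5 to E#6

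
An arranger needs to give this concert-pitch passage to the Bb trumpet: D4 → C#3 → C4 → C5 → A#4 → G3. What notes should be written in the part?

E4 D#3 D4 D5 B#4 A3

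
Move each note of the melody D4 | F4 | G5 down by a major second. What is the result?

D4 down a major second is C4.
A major second down from F4 gives Eb4.
A major second down from G5 gives F5.

C4 Eb4 F5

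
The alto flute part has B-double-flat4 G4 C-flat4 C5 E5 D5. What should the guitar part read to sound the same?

Fb5 D5 Gb4 G5 B5 A5

First find concert pitch: the alto flute sounds a perfect fourth below written, so B-double-flat4 G4 C-flat4 C5 E5 D5 sounds Fb4 D4 Gb3 G4 B4 A4.
Then write for guitar: it sounds a perfect octave below written, so the part must be a perfect octave above concert.
Fb4 → Fb5
D4 → D5
Gb3 → Gb4
G4 → G5
B4 → B5
A4 → A5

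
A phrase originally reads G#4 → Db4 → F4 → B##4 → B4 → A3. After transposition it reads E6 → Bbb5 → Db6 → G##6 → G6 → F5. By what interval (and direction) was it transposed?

Take the first pair: G#4 → E6. G to E spans 13 letter names, so the interval is some kind of thirteenth.
G#4 to E6 is 20 semitones, which makes it a minor thirteenth; the second version is higher, so the direction is up.
Checking another pair — A3 → F5 — gives the same interval.

up a minor thirteenth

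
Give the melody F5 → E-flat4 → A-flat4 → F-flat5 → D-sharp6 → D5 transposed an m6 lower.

F5: a sixth down reaches A, and 8 semitones makes it A4.
A minor sixth down from Eb4 gives G3.
Ab4 down a minor sixth is C4.
Fb5: a sixth down reaches A, and 8 semitones makes it Ab4.
A minor sixth down from D#6 gives F##5.
A minor sixth down from D5 gives F#4.

A4 G3 C4 Ab4 F##5 F#4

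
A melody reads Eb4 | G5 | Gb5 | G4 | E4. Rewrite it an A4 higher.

A4 C#6 C6 C#5 A#4

Eb4 to A4
G5 to C#6
Gb5 to C6
G4 to C#5
E4 to A#4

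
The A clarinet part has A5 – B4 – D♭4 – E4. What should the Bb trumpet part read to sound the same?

G#5 A#4 C4 D#4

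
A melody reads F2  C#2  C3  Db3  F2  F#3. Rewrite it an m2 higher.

F2 becomes Gb2
C#2 becomes D2
C3 becomes Db3
Db3 becomes Ebb3
F2 becomes Gb2
F#3 becomes G3

Gb2 D2 Db3 Ebb3 Gb2 G3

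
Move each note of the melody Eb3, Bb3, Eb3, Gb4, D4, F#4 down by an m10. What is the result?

C2 G2 C2 Eb3 B2 D#3

A minor tenth down from Eb3 gives C2.
Bb3: a tenth down reaches G, and 15 semitones makes it G2.
Eb3 down a minor tenth is C2.
Gb4: a tenth down reaches E, and 15 semitones makes it Eb3.
A minor tenth down from D4 gives B2.
F#4 down a minor tenth is D#3.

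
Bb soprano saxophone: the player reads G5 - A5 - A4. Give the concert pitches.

F5 G5 G4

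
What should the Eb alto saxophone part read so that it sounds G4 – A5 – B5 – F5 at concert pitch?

E5 F#6 G#6 D6

Written C4 sounds as Eb3 on the Eb alto saxophone, so concert pitches are written a major sixth up.
G4 to E5
A5 to F#6
B5 to G#6
F5 to D6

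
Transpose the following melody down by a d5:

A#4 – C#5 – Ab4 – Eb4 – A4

A#4 gives D##4
C#5 gives F##4
Ab4 gives D4
Eb4 gives A3
A4 gives D#4

D##4 F##4 D4 A3 D#4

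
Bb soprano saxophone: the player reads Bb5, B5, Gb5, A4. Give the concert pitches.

Ab5 A5 Fb5 G4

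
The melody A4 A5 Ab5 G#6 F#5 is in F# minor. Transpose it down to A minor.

F# minor to A minor down is a major sixth, so every note moves down by that interval.
A4 gives C4
A5 gives C5
Ab5 gives Cb5
G#6 gives B5
F#5 gives A4

C4 C5 Cb5 B5 A4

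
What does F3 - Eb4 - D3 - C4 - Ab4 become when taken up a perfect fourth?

Bb3 Ab4 G3 F4 Db5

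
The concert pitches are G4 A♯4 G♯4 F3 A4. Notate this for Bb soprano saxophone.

A4 B#4 A#4 G3 B4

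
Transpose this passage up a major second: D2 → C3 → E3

E2 D3 F#3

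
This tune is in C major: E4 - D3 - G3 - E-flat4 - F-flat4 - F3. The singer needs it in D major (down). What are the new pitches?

F#3 E2 A2 F3 Gb3 G2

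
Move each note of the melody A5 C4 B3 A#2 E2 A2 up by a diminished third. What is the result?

A5 to Cb6
C4 to Ebb4
B3 to Db4
A#2 to C3
E2 to Gb2
A2 to Cb3

Cb6 Ebb4 Db4 C3 Gb2 Cb3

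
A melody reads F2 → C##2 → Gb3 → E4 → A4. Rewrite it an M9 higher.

F2 -> G3
C##2 -> D##3
Gb3 -> Ab4
E4 -> F#5
A4 -> B5

G3 D##3 Ab4 F#5 B5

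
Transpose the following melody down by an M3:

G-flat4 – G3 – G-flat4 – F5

Gb4 gives Ebb4
G3 gives Eb3
Gb4 gives Ebb4
F5 gives Db5

Ebb4 Eb3 Ebb4 Db5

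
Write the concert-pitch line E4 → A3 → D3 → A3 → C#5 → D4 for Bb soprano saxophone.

Written C4 sounds as Bb3 on the Bb soprano saxophone, so concert pitches are written a major second up.
E4 gives F#4
A3 gives B3
D3 gives E3
A3 gives B3
C#5 gives D#5
D4 gives E4

F#4 B3 E3 B3 D#5 E4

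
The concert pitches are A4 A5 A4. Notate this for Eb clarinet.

Written C4 sounds as Eb4 on the Eb clarinet, so concert pitches are written a minor third down.
A4 to F#4
A5 to F#5
A4 to F#4

F#4 F#5 F#4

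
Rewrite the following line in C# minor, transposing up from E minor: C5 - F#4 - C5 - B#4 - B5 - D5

E minor to C# minor up is a major sixth, so every note moves up by that interval.
C5 to A5
F#4 to D#5
C5 to A5
B#4 to G##5
B5 to G#6
D5 to B5

A5 D#5 A5 G##5 G#6 B5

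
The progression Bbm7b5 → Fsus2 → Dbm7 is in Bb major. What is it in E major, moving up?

Em7b5 Bsus2 Gm7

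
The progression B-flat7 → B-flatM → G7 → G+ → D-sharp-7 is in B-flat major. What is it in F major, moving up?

F7 FM D7 D+ A#-7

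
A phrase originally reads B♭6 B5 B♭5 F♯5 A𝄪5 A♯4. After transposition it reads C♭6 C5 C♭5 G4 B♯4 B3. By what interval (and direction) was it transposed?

down a major seventh

Take the first pair: Bb6 → Cb6. B to C spans 7 letter names, so the interval is some kind of seventh.
Cb6 to Bb6 is 11 semitones, which makes it a major seventh; the second version is lower, so the direction is down.
Checking another pair — A#4 → B3 — gives the same interval.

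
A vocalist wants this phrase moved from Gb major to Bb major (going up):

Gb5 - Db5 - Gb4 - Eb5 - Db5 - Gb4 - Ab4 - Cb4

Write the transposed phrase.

Bb5 F5 Bb4 G5 F5 Bb4 C5 Eb4

From Gb up to Bb is a major third; apply that to each pitch.
Gb5 becomes Bb5
Db5 becomes F5
Gb4 becomes Bb4
Eb5 becomes G5
Db5 becomes F5
Gb4 becomes Bb4
Ab4 becomes C5
Cb4 becomes Eb4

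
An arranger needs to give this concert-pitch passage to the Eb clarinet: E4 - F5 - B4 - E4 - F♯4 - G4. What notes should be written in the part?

The Eb clarinet sounds a minor third above written, so the written part must be a minor third below concert — transpose each note down.
E4 -> C#4
F5 -> D5
B4 -> G#4
E4 -> C#4
F#4 -> D#4
G4 -> E4

C#4 D5 G#4 C#4 D#4 E4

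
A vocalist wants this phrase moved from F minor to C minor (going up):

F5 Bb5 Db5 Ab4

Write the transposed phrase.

C6 F6 Ab5 Eb5

F minor to C minor up is a perfect fifth, so every note moves up by that interval.
F5 → C6
Bb5 → F6
Db5 → Ab5
Ab4 → Eb5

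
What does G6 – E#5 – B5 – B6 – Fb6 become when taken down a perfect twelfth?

C5 A#3 E4 E5 Bbb4

G6 to C5
E#5 to A#3
B5 to E4
B6 to E5
Fb6 to Bbb4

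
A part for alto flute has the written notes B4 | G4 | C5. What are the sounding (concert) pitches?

F#4 D4 G4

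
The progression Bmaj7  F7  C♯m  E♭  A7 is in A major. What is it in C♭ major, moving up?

Dbmaj7 Abb7 Ebm Gbb Cb7

A major up to C♭ major is a diminished third; each chord root moves by that interval while the quality stays the same.
Bmaj7: root B up a diminished third → Db, giving Dbmaj7.
F7: root F up a diminished third → Abb, giving Abb7.
C♯m: root C♯ up a diminished third → Eb, giving Ebm.
E♭: root E♭ up a diminished third → Gbb, giving Gbb.
A7: root A up a diminished third → Cb, giving Cb7.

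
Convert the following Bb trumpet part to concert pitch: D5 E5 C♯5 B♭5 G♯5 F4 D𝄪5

Written C4 on the Bb trumpet sounds as Bb3, a major second lower; apply that shift to every note.
D5 gives C5
E5 gives D5
C#5 gives B4
Bb5 gives Ab5
G#5 gives F#5
F4 gives Eb4
D##5 gives C##5

C5 D5 B4 Ab5 F#5 Eb4 C##5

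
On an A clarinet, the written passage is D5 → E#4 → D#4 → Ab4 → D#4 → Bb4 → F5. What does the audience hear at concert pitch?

B4 C##4 B#3 F4 B#3 G4 D5

The A clarinet sounds a minor third below written, so transpose each written note down a minor third.
D5 to B4
E#4 to C##4
D#4 to B#3
Ab4 to F4
D#4 to B#3
Bb4 to G4
F5 to D5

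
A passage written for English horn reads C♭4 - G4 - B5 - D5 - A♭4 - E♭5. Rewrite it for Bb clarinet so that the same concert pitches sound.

Gb3 D4 F#5 A4 Eb4 Bb4

First find concert pitch: the English horn sounds a perfect fifth below written, so C♭4 G4 B5 D5 A♭4 E♭5 sounds Fb3 C4 E5 G4 Db4 Ab4.
Then write for Bb clarinet: it sounds a major second below written, so the part must be a major second above concert.
Fb3 → Gb3
C4 → D4
E5 → F#5
G4 → A4
Db4 → Eb4
Ab4 → Bb4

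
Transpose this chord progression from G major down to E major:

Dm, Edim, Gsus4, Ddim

Bm C#dim Esus4 Bdim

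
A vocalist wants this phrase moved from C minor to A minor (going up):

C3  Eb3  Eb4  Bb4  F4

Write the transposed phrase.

A3 C4 C5 G5 D5

C minor to A minor up is a major sixth, so every note moves up by that interval.
C3 → A3
Eb3 → C4
Eb4 → C5
Bb4 → G5
F4 → D5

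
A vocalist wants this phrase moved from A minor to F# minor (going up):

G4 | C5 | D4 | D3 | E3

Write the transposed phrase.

A minor to F# minor up is a major sixth, so every note moves up by that interval.
G4 → E5
C5 → A5
D4 → B4
D3 → B3
E3 → C#4

E5 A5 B4 B3 C#4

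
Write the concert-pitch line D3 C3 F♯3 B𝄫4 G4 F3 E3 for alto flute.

G3 F3 B3 Ebb5 C5 Bb3 A3

Written C4 sounds as G3 on the alto flute, so concert pitches are written a perfect fourth up.
D3 becomes G3
C3 becomes F3
F#3 becomes B3
Bbb4 becomes Ebb5
G4 becomes C5
F3 becomes Bb3
E3 becomes A3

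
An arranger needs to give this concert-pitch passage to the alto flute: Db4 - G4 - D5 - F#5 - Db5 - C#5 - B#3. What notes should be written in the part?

Written C4 sounds as G3 on the alto flute, so concert pitches are written a perfect fourth up.
Db4 to Gb4
G4 to C5
D5 to G5
F#5 to B5
Db5 to Gb5
C#5 to F#5
B#3 to E#4

Gb4 C5 G5 B5 Gb5 F#5 E#4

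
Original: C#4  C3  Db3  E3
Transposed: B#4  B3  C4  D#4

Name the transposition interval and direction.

up a major seventh

Take the first pair: C#4 → B#4. C to B spans 7 letter names, so the interval is some kind of seventh.
C#4 to B#4 is 11 semitones, which makes it a major seventh; the second version is higher, so the direction is up.
Checking another pair — E3 → D#4 — gives the same interval.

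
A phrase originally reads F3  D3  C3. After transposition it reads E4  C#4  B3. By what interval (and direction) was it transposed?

Take the first pair: F3 → E4. F to E spans 7 letter names, so the interval is some kind of seventh.
F3 to E4 is 11 semitones, which makes it a major seventh; the second version is higher, so the direction is up.
Checking another pair — C3 → B3 — gives the same interval.

up a major seventh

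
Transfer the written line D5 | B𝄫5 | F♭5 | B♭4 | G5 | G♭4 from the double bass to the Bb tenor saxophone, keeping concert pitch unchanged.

First find concert pitch: the double bass sounds a perfect octave below written, so D5 B𝄫5 F♭5 B♭4 G5 G♭4 sounds D4 Bbb4 Fb4 Bb3 G4 Gb3.
Then write for Bb tenor saxophone: it sounds a major ninth below written, so the part must be a major ninth above concert.
D4 → E5
Bbb4 → Cb6
Fb4 → Gb5
Bb3 → C5
G4 → A5
Gb3 → Ab4

E5 Cb6 Gb5 C5 A5 Ab4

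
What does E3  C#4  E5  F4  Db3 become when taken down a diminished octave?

E#2 C##3 E#4 F#3 D2

E3 gives E#2
C#4 gives C##3
E5 gives E#4
F4 gives F#3
Db3 gives D2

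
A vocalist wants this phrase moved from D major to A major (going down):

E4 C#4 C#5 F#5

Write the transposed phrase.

B3 G#3 G#4 C#5

D major to A major down is a perfect fourth, so every note moves down by that interval.
E4 gives B3
C#4 gives G#3
C#5 gives G#4
F#5 gives C#5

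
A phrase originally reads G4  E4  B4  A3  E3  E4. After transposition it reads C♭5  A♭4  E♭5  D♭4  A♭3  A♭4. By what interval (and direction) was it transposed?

up a diminished fourth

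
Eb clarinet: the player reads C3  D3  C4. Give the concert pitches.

Eb3 F3 Eb4

The Eb clarinet sounds a minor third above written, so transpose each written note up a minor third.
C3 → Eb3
D3 → F3
C4 → Eb4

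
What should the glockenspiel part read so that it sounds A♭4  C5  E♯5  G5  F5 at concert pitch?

Ab2 C3 E#3 G3 F3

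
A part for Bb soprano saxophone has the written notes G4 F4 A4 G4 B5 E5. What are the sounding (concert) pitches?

F4 Eb4 G4 F4 A5 D5

Written C4 on the Bb soprano saxophone sounds as Bb3, a major second lower; apply that shift to every note.
G4 becomes F4
F4 becomes Eb4
A4 becomes G4
G4 becomes F4
B5 becomes A5
E5 becomes D5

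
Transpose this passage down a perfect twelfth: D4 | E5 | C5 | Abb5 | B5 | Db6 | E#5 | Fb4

G2 A3 F3 Dbb4 E4 Gb4 A#3 Bbb2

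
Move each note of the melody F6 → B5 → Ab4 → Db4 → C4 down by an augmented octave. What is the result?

F6 down an augmented octave is Fb5.
B5: an octave down reaches B, and 13 semitones makes it Bb4.
Ab4: an octave down reaches A, and 13 semitones makes it Abb3.
Db4 down an augmented octave is Dbb3.
C4 down an augmented octave is Cb3.

Fb5 Bb4 Abb3 Dbb3 Cb3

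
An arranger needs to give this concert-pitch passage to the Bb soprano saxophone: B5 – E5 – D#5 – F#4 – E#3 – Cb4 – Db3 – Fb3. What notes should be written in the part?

C#6 F#5 E#5 G#4 F##3 Db4 Eb3 Gb3

The Bb soprano saxophone sounds a major second below written, so the written part must be a major second above concert — transpose each note up.
B5 becomes C#6
E5 becomes F#5
D#5 becomes E#5
F#4 becomes G#4
E#3 becomes F##3
Cb4 becomes Db4
Db3 becomes Eb3
Fb3 becomes Gb3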